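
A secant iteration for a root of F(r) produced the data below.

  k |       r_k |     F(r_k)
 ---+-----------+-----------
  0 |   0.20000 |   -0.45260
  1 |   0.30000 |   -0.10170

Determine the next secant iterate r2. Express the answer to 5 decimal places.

r2 = 0.30000 − (-0.10170)·(0.30000 − 0.20000) / (-0.10170 − (-0.45260))
   = 0.30000 − (-0.0101700)/(0.3509000) = 0.3289826

0.32898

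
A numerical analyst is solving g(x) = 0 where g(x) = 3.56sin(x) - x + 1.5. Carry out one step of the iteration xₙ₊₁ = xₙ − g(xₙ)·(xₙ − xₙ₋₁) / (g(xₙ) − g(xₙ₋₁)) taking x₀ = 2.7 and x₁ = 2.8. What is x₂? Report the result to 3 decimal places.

2.775

g(2.7) = 0.32147, g(2.8) = -0.10744
x₂ = 2.80000 − (-0.10744)·(2.80000 − 2.70000) / (-0.10744 − 0.32147) = 2.80000 − (-0.01074)/(-0.42891) = 2.77495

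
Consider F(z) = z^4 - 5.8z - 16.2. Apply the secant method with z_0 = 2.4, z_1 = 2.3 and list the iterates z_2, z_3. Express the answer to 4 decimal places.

F(2.4) = 3.057600, F(2.3) = -1.555900
z_2 = 2.300000 − (-1.555900)·(2.300000 − 2.400000) / (-1.555900 − 3.057600) = 2.300000 − (0.155590)/(-4.613500) = 2.333725
F(2.333725) = -0.073725
z_3 = 2.333725 − (-0.073725)·(2.333725 − 2.300000) / (-0.073725 − (-1.555900)) = 2.333725 − (-0.002486)/(1.482175) = 2.335402

2.3337, 2.3354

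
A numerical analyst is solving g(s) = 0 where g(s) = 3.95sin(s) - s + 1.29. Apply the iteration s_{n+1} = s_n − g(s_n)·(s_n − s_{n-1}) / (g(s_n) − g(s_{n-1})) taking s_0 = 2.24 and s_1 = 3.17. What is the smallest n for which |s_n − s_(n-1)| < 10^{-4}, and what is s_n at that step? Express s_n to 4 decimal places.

n = 5, s_n = 2.7602

g(2.24) = 2.148048, g(3.17) = -1.992194
s_2 = 3.170000 − (-1.992194)·(0.930000)/(-4.140242) = 2.722504;  |Δ| = 0.447496
g(2.722504) = 0.174861
s_3 = 2.722504 − 0.174861·(-0.447496)/(2.167055) = 2.758613;  |Δ| = 0.036109
g(2.758613) = 0.007447
s_4 = 2.758613 − 0.007447·(0.036109)/(-0.167414) = 2.760219;  |Δ| = 0.001606
g(2.760219) = -0.000046
s_5 = 2.760219 − (-0.000046)·(0.001606)/(-0.007493) = 2.760209;  |Δ| = 0.000010
|s_5 − s_4| = 0.000010 < 10^{-4}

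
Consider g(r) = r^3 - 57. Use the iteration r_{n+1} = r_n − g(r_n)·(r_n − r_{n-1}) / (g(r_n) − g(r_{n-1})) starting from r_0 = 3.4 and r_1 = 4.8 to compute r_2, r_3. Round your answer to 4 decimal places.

g(3.4) = -17.696000, g(4.8) = 53.592000
r_2 = 4.800000 − 53.592000·(4.800000 − 3.400000) / (53.592000 − (-17.696000)) = 4.800000 − (75.028800)/(71.288000) = 3.747526
g(3.747526) = -4.369948
r_3 = 3.747526 − (-4.369948)·(3.747526 − 4.800000) / (-4.369948 − 53.592000) = 3.747526 − (4.599259)/(-57.961948) = 3.826875

3.7475, 3.8269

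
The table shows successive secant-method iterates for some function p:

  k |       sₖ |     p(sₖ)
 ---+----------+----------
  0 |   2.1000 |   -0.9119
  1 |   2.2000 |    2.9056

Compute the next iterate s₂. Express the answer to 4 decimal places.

s₂ = 2.2000 − 2.9056·(2.2000 − 2.1000) / (2.9056 − (-0.9119))
   = 2.2000 − (0.290560)/(3.817500) = 2.123887

2.1239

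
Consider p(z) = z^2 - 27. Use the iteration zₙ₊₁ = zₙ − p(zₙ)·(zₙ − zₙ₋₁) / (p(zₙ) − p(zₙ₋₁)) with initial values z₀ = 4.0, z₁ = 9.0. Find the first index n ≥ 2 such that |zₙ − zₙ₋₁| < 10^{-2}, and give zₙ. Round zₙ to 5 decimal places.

n = 5, zₙ = 5.19612

p(4.0) = -11.0000000, p(9.0) = 54.0000000
z₂ = 9.0000000 − 54.0000000·(5.0000000)/(65.0000000) = 4.8461538;  |Δ| = 4.1538462
p(4.8461538) = -3.5147929
z₃ = 4.8461538 − (-3.5147929)·(-4.1538462)/(-57.5147929) = 5.1000000;  |Δ| = 0.2538462
p(5.1000000) = -0.9900000
z₄ = 5.1000000 − (-0.9900000)·(0.2538462)/(2.5247929) = 5.1995360;  |Δ| = 0.0995360
p(5.1995360) = 0.0351742
z₅ = 5.1995360 − 0.0351742·(0.0995360)/(1.0251742) = 5.1961208;  |Δ| = 0.0034151
|z₅ − z₄| = 0.0034151 < 10^{-2}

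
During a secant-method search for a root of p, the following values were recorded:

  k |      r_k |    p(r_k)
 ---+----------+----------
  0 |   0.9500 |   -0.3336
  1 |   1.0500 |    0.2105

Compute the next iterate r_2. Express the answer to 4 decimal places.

r_2 = 1.0500 − 0.2105·(1.0500 − 0.9500) / (0.2105 − (-0.3336))
   = 1.0500 − (0.021050)/(0.544100) = 1.011312

1.0113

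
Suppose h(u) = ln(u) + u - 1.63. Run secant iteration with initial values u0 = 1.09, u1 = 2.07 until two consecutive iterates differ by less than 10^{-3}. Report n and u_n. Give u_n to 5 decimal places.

n = 5, u_n = 1.33847

h(1.09) = -0.4538223, h(2.07) = 1.1675486
u2 = 2.0700000 − 1.1675486·(0.9800000)/(1.6213709) = 1.3643024;  |Δ| = 0.7056976
h(1.3643024) = 0.0449456
u3 = 1.3643024 − 0.0449456·(-0.7056976)/(-1.1226031) = 1.3360484;  |Δ| = 0.0282540
h(1.3360484) = -0.0042353
u4 = 1.3360484 − (-0.0042353)·(-0.0282540)/(-0.0491809) = 1.3384815;  |Δ| = 0.0024331
h(1.3384815) = 0.0000173
u5 = 1.3384815 − 0.0000173·(0.0024331)/(0.0042526) = 1.3384716;  |Δ| = 0.0000099
|u5 − u4| = 0.0000099 < 10^{-3}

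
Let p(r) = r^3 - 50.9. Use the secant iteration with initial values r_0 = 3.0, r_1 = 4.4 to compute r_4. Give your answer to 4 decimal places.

p(3.0) = -23.900000, p(4.4) = 34.284000
r_2 = 4.400000 − 34.284000·(4.400000 − 3.000000) / (34.284000 − (-23.900000)) = 4.400000 − (47.997600)/(58.184000) = 3.575072
p(3.575072) = -5.206498
r_3 = 3.575072 − (-5.206498)·(3.575072 − 4.400000) / (-5.206498 − 34.284000) = 3.575072 − (4.294985)/(-39.490498) = 3.683832
p(3.683832) = -0.908117
r_4 = 3.683832 − (-0.908117)·(3.683832 − 3.575072) / (-0.908117 − (-5.206498)) = 3.683832 − (-0.098767)/(4.298381) = 3.706810

3.7068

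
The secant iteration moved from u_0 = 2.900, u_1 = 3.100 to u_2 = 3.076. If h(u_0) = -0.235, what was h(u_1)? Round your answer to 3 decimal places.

0.032

The secant line through (2.900, -0.235) and (3.100, h(u_1)) crosses zero at u_2 = 3.076.
So (2.900, -0.235), (3.100, h(u_1)), (3.076, 0) are collinear:
h(u_1) = -0.235 · (3.100 − 3.076) / (2.900 − 3.076) = -0.235 · (0.02400)/(-0.17600) = 0.03205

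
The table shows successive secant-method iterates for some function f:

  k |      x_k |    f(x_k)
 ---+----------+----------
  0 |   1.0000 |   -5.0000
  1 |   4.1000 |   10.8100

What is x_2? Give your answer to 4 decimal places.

x_2 = 4.1000 − 10.8100·(4.1000 − 1.0000) / (10.8100 − (-5.0000))
   = 4.1000 − (33.511000)/(15.810000) = 1.980392

1.9804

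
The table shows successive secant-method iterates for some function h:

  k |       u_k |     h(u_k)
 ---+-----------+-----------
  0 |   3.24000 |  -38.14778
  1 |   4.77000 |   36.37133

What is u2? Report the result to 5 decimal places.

4.02324

u2 = 4.77000 − 36.37133·(4.77000 − 3.24000) / (36.37133 − (-38.14778))
   = 4.77000 − (55.6481349)/(74.5191100) = 4.0232367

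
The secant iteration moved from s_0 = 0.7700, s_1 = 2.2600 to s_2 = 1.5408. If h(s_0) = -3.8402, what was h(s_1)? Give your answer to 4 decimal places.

3.5831

The secant line through (0.7700, -3.8402) and (2.2600, h(s_1)) crosses zero at s_2 = 1.5408.
So (0.7700, -3.8402), (2.2600, h(s_1)), (1.5408, 0) are collinear:
h(s_1) = -3.8402 · (2.2600 − 1.5408) / (0.7700 − 1.5408) = -3.8402 · (0.719200)/(-0.770800) = 3.583124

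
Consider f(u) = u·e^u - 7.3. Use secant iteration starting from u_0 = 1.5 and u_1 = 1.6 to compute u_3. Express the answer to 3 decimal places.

f(1.5) = -0.57747, f(1.6) = 0.62485
u_2 = 1.60000 − 0.62485·(1.60000 − 1.50000) / (0.62485 − (-0.57747)) = 1.60000 − (0.06249)/(1.20232) = 1.54803
f(1.54803) = -0.02086
u_3 = 1.54803 − (-0.02086)·(1.54803 − 1.60000) / (-0.02086 − 0.62485) = 1.54803 − (0.00108)/(-0.64572) = 1.54971

1.550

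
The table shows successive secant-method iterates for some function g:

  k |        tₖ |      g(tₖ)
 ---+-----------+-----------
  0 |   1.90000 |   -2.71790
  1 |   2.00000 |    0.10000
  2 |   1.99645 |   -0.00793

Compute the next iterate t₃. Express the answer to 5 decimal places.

t₃ = 1.99645 − (-0.00793)·(1.99645 − 2.00000) / (-0.00793 − 0.10000)
   = 1.99645 − (0.0000282)/(-0.1079300) = 1.9967108

1.99671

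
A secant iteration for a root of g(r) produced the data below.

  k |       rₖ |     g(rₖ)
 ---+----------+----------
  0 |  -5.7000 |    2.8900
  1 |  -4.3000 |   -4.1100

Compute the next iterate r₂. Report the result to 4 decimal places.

r₂ = -4.3000 − (-4.1100)·(-4.3000 − (-5.7000)) / (-4.1100 − 2.8900)
   = -4.3000 − (-5.754000)/(-7.000000) = -5.122000

-5.1220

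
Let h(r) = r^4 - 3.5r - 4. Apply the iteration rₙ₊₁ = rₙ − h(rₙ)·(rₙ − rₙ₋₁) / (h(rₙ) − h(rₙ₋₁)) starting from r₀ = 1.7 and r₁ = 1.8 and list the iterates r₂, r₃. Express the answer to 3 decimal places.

h(1.7) = -1.59790, h(1.8) = 0.19760
r₂ = 1.80000 − 0.19760·(1.80000 − 1.70000) / (0.19760 − (-1.59790)) = 1.80000 − (0.01976)/(1.79550) = 1.78899
h(1.78899) = -0.01827
r₃ = 1.78899 − (-0.01827)·(1.78899 − 1.80000) / (-0.01827 − 0.19760) = 1.78899 − (0.00020)/(-0.21587) = 1.78993

1.789, 1.790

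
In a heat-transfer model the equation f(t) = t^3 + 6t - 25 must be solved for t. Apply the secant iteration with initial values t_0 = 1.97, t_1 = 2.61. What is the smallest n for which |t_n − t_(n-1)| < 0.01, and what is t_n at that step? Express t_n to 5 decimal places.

n = 4, t_n = 2.25519

f(1.97) = -5.5346270, f(2.61) = 8.4395810
t_2 = 2.6100000 − 8.4395810·(0.6400000)/(13.9742080) = 2.2234785;  |Δ| = 0.3865215
f(2.2234785) = -0.6665701
t_3 = 2.2234785 − (-0.6665701)·(-0.3865215)/(-9.1061511) = 2.2517719;  |Δ| = 0.0282934
f(2.2517719) = -0.0718124
t_4 = 2.2517719 − (-0.0718124)·(0.0282934)/(0.5947576) = 2.2551881;  |Δ| = 0.0034162
|t_4 − t_3| = 0.0034162 < 0.01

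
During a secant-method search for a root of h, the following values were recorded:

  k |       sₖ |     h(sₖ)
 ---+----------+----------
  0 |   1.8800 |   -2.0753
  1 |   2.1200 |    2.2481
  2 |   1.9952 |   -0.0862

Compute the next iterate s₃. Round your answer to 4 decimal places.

s₃ = 1.9952 − (-0.0862)·(1.9952 − 2.1200) / (-0.0862 − 2.2481)
   = 1.9952 − (0.010758)/(-2.334300) = 1.999809

1.9998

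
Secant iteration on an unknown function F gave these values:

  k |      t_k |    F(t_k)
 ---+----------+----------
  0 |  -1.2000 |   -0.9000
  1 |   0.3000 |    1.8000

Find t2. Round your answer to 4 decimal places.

t2 = 0.3000 − 1.8000·(0.3000 − (-1.2000)) / (1.8000 − (-0.9000))
   = 0.3000 − (2.700000)/(2.700000) = -0.700000

-0.7000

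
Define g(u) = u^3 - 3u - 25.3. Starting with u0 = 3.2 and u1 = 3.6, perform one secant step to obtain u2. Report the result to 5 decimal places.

3.26721

g(3.2) = -2.1320000, g(3.6) = 10.5560000
u2 = 3.6000000 − 10.5560000·(3.6000000 − 3.2000000) / (10.5560000 − (-2.1320000)) = 3.6000000 − (4.2224000)/(12.6880000) = 3.2672131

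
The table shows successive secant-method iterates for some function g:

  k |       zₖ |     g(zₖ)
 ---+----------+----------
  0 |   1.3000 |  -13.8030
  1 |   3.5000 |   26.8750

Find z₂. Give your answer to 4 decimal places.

z₂ = 3.5000 − 26.8750·(3.5000 − 1.3000) / (26.8750 − (-13.8030))
   = 3.5000 − (59.125000)/(40.678000) = 2.046512

2.0465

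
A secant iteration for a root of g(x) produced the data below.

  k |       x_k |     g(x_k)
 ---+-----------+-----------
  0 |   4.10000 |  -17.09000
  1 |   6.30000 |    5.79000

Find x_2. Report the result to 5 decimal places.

5.74327

x_2 = 6.30000 − 5.79000·(6.30000 − 4.10000) / (5.79000 − (-17.09000))
   = 6.30000 − (12.7380000)/(22.8800000) = 5.7432692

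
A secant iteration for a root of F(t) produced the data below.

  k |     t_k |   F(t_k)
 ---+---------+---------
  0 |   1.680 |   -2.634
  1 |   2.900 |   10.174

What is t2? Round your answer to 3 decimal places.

1.931

t2 = 2.900 − 10.174·(2.900 − 1.680) / (10.174 − (-2.634))
   = 2.900 − (12.41228)/(12.80800) = 1.93090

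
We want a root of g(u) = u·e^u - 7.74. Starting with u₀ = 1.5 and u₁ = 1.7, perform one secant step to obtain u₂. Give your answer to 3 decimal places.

1.579

g(1.5) = -1.01747, g(1.7) = 1.56571
u₂ = 1.70000 − 1.56571·(1.70000 − 1.50000) / (1.56571 − (-1.01747)) = 1.70000 − (0.31314)/(2.58318) = 1.57878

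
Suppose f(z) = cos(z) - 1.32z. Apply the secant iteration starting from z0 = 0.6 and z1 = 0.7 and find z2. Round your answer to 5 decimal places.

f(0.6) = 0.0333356, f(0.7) = -0.1591578
z2 = 0.7000000 − (-0.1591578)·(0.7000000 − 0.6000000) / (-0.1591578 − 0.0333356) = 0.7000000 − (-0.0159158)/(-0.1924934) = 0.6173178

0.61732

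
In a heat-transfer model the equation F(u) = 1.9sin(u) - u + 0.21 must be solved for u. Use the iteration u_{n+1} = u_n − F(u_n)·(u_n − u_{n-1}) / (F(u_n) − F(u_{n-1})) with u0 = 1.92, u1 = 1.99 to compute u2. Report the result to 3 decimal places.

1.964

F(1.92) = 0.07533, F(1.99) = -0.04451
u2 = 1.99000 − (-0.04451)·(1.99000 − 1.92000) / (-0.04451 − 0.07533) = 1.99000 − (-0.00312)/(-0.11984) = 1.96400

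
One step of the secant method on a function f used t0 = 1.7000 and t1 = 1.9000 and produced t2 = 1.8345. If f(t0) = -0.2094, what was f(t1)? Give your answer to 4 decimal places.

0.1020

The secant line through (1.7000, -0.2094) and (1.9000, f(t1)) crosses zero at t2 = 1.8345.
So (1.7000, -0.2094), (1.9000, f(t1)), (1.8345, 0) are collinear:
f(t1) = -0.2094 · (1.9000 − 1.8345) / (1.7000 − 1.8345) = -0.2094 · (0.065500)/(-0.134500) = 0.101975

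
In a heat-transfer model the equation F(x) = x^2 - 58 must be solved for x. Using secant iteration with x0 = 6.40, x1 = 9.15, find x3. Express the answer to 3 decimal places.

7.605

F(6.40) = -17.04000, F(9.15) = 25.72250
x2 = 9.15000 − 25.72250·(9.15000 − 6.40000) / (25.72250 − (-17.04000)) = 9.15000 − (70.73688)/(42.76250) = 7.49582
F(7.49582) = -1.81268
x3 = 7.49582 − (-1.81268)·(7.49582 − 9.15000) / (-1.81268 − 25.72250) = 7.49582 − (2.99850)/(-27.53518) = 7.60472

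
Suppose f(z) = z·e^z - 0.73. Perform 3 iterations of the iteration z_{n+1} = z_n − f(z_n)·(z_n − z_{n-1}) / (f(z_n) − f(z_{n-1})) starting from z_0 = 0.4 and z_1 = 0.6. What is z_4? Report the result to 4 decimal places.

0.4606

f(0.4) = -0.133270, f(0.6) = 0.363271
z_2 = 0.600000 − 0.363271·(0.600000 − 0.400000) / (0.363271 − (-0.133270)) = 0.600000 − (0.072654)/(0.496541) = 0.453679
f(0.453679) = -0.015866
z_3 = 0.453679 − (-0.015866)·(0.453679 − 0.600000) / (-0.015866 − 0.363271) = 0.453679 − (0.002322)/(-0.379138) = 0.459803
f(0.459803) = -0.001782
z_4 = 0.459803 − (-0.001782)·(0.459803 − 0.453679) / (-0.001782 − (-0.015866)) = 0.459803 − (-0.000011)/(0.014084) = 0.460578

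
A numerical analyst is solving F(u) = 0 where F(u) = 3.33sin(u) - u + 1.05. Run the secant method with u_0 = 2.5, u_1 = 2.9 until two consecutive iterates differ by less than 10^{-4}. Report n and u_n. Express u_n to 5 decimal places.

n = 5, u_n = 2.64284

F(2.5) = 0.5429122, F(2.9) = -1.0532997
u_2 = 2.9000000 − (-1.0532997)·(0.4000000)/(-1.5962120) = 2.6360502;  |Δ| = 0.2639498
F(2.6360502) = 0.0266094
u_3 = 2.6360502 − 0.0266094·(-0.2639498)/(1.0799091) = 2.6425540;  |Δ| = 0.0065038
F(2.6425540) = 0.0011230
u_4 = 2.6425540 − 0.0011230·(0.0065038)/(-0.0254864) = 2.6428406;  |Δ| = 0.0002866
F(2.6428406) = -0.0000016
u_5 = 2.6428406 − (-0.0000016)·(0.0002866)/(-0.0011245) = 2.6428402;  |Δ| = 0.0000004
|u_5 − u_4| = 0.0000004 < 10^{-4}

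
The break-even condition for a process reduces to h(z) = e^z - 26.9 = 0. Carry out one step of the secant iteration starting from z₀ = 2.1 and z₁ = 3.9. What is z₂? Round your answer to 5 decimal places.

h(2.1) = -18.7338301, h(3.9) = 22.5024491
z₂ = 3.9000000 − 22.5024491·(3.9000000 − 2.1000000) / (22.5024491 − (-18.7338301)) = 3.9000000 − (40.5044084)/(41.2362792) = 2.9177482

2.91775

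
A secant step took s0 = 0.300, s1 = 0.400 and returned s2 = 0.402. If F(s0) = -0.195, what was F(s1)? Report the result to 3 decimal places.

-0.004

The secant line through (0.300, -0.195) and (0.400, F(s1)) crosses zero at s2 = 0.402.
So (0.300, -0.195), (0.400, F(s1)), (0.402, 0) are collinear:
F(s1) = -0.195 · (0.400 − 0.402) / (0.300 − 0.402) = -0.195 · (-0.00200)/(-0.10200) = -0.00382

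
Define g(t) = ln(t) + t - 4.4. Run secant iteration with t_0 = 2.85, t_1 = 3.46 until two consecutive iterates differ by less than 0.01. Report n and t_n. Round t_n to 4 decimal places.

g(2.85) = -0.502681, g(3.46) = 0.301269
t_2 = 3.460000 − 0.301269·(0.610000)/(0.803950) = 3.231411;  |Δ| = 0.228589
g(3.231411) = 0.004330
t_3 = 3.231411 − 0.004330·(-0.228589)/(-0.296938) = 3.228078;  |Δ| = 0.003333
|t_3 − t_2| = 0.003333 < 0.01

n = 3, t_n = 3.2281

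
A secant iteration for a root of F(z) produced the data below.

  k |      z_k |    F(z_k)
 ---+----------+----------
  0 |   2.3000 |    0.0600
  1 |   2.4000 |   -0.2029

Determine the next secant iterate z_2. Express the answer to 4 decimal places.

2.3228

z_2 = 2.4000 − (-0.2029)·(2.4000 − 2.3000) / (-0.2029 − 0.0600)
   = 2.4000 − (-0.020290)/(-0.262900) = 2.322822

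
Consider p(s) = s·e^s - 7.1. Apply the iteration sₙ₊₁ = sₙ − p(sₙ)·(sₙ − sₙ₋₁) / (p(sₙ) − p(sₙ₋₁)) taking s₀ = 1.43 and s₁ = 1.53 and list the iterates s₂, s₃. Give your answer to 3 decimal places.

p(1.43) = -1.12446, p(1.53) = -0.03419
s₂ = 1.53000 − (-0.03419)·(1.53000 − 1.43000) / (-0.03419 − (-1.12446)) = 1.53000 − (-0.00342)/(1.09027) = 1.53314
p(1.53314) = 0.00253
s₃ = 1.53314 − 0.00253·(1.53314 − 1.53000) / (0.00253 − (-0.03419)) = 1.53314 − (0.00001)/(0.03672) = 1.53292

1.533, 1.533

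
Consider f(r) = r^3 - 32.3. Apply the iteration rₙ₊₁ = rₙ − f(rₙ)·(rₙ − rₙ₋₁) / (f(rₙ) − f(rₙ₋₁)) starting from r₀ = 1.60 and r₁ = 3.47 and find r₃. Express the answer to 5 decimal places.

3.16847

f(1.60) = -28.2040000, f(3.47) = 9.4819230
r₂ = 3.4700000 − 9.4819230·(3.4700000 − 1.6000000) / (9.4819230 − (-28.2040000)) = 3.4700000 − (17.7311960)/(37.6859230) = 2.9995008
f(2.9995008) = -5.3134757
r₃ = 2.9995008 − (-5.3134757)·(2.9995008 − 3.4700000) / (-5.3134757 − 9.4819230) = 2.9995008 − (2.4999860)/(-14.7953987) = 3.1684713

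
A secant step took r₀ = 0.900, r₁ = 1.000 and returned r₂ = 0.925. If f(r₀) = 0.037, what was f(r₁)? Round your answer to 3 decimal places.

The secant line through (0.900, 0.037) and (1.000, f(r₁)) crosses zero at r₂ = 0.925.
So (0.900, 0.037), (1.000, f(r₁)), (0.925, 0) are collinear:
f(r₁) = 0.037 · (1.000 − 0.925) / (0.900 − 0.925) = 0.037 · (0.07500)/(-0.02500) = -0.11100

-0.111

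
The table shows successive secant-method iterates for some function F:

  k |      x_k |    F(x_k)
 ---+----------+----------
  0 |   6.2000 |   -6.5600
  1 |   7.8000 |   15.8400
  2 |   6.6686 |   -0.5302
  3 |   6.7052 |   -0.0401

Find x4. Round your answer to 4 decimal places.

x4 = 6.7052 − (-0.0401)·(6.7052 − 6.6686) / (-0.0401 − (-0.5302))
   = 6.7052 − (-0.001468)/(0.490100) = 6.708195

6.7082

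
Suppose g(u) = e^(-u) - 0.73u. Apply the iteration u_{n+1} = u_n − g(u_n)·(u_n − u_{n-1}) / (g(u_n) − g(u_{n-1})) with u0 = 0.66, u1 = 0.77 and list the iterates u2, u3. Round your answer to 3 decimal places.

g(0.66) = 0.03505, g(0.77) = -0.09909
u2 = 0.77000 − (-0.09909)·(0.77000 − 0.66000) / (-0.09909 − 0.03505) = 0.77000 − (-0.01090)/(-0.13414) = 0.68874
g(0.68874) = -0.00058
u3 = 0.68874 − (-0.00058)·(0.68874 − 0.77000) / (-0.00058 − (-0.09909)) = 0.68874 − (0.00005)/(0.09851) = 0.68827

0.689, 0.688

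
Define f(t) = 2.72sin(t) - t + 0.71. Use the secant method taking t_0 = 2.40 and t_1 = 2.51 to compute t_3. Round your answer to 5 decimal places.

2.44828

f(2.40) = 0.1472599, f(2.51) = -0.1940279
t_2 = 2.5100000 − (-0.1940279)·(2.5100000 − 2.4000000) / (-0.1940279 − 0.1472599) = 2.5100000 − (-0.0213431)/(-0.3412878) = 2.4474631
f(2.4474631) = 0.0025661
t_3 = 2.4474631 − 0.0025661·(2.4474631 − 2.5100000) / (0.0025661 − (-0.1940279)) = 2.4474631 − (-0.0001605)/(0.1965940) = 2.4482794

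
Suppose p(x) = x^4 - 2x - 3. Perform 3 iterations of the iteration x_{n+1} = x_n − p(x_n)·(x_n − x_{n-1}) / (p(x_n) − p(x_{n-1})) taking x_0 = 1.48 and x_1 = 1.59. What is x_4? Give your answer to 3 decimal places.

1.575

p(1.48) = -1.16215, p(1.59) = 0.21129
x_2 = 1.59000 − 0.21129·(1.59000 − 1.48000) / (0.21129 − (-1.16215)) = 1.59000 − (0.02324)/(1.37344) = 1.57308
p(1.57308) = -0.02264
x_3 = 1.57308 − (-0.02264)·(1.57308 − 1.59000) / (-0.02264 − 0.21129) = 1.57308 − (0.00038)/(-0.23393) = 1.57472
p(1.57472) = -0.00037
x_4 = 1.57472 − (-0.00037)·(1.57472 − 1.57308) / (-0.00037 − (-0.02264)) = 1.57472 − (0.00000)/(0.02227) = 1.57474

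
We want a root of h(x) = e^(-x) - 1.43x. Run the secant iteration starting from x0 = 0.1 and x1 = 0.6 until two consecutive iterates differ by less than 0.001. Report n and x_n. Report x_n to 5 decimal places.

h(0.1) = 0.7618374, h(0.6) = -0.3091884
x2 = 0.6000000 − (-0.3091884)·(0.5000000)/(-1.0710258) = 0.4556578;  |Δ| = 0.1443422
h(0.4556578) = -0.0175600
x3 = 0.4556578 − (-0.0175600)·(-0.1443422)/(0.2916284) = 0.4469665;  |Δ| = 0.0086913
h(0.4469665) = 0.0004033
x4 = 0.4469665 − 0.0004033·(-0.0086913)/(0.0179632) = 0.4471616;  |Δ| = 0.0001951
|x4 − x3| = 0.0001951 < 0.001

n = 4, x_n = 0.44716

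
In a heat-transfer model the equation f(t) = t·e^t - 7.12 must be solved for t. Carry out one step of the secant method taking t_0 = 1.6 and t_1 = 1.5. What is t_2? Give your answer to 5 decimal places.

f(1.6) = 0.8048519, f(1.5) = -0.3974664
t_2 = 1.5000000 − (-0.3974664)·(1.5000000 − 1.6000000) / (-0.3974664 − 0.8048519) = 1.5000000 − (0.0397466)/(-1.2023183) = 1.5330583

1.53306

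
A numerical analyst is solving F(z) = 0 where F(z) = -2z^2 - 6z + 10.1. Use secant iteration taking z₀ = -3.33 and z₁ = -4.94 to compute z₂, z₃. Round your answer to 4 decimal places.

-4.0797, -4.1869

F(-3.33) = 7.902200, F(-4.94) = -9.067200
z₂ = -4.940000 − (-9.067200)·(-4.940000 − (-3.330000)) / (-9.067200 − 7.902200) = -4.940000 − (14.598192)/(-16.969400) = -4.079734
F(-4.079734) = 1.289941
z₃ = -4.079734 − 1.289941·(-4.079734 − (-4.940000)) / (1.289941 − (-9.067200)) = -4.079734 − (1.109692)/(10.357141) = -4.186877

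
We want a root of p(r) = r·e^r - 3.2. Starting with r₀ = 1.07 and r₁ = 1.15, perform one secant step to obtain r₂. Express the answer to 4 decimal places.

1.0826

p(1.07) = -0.080544, p(1.15) = 0.431922
r₂ = 1.150000 − 0.431922·(1.150000 − 1.070000) / (0.431922 − (-0.080544)) = 1.150000 − (0.034554)/(0.512466) = 1.082574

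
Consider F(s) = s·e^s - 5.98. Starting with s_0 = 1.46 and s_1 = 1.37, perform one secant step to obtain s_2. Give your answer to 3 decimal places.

1.429

F(1.46) = 0.30670, F(1.37) = -0.58857
s_2 = 1.37000 − (-0.58857)·(1.37000 − 1.46000) / (-0.58857 − 0.30670) = 1.37000 − (0.05297)/(-0.89527) = 1.42917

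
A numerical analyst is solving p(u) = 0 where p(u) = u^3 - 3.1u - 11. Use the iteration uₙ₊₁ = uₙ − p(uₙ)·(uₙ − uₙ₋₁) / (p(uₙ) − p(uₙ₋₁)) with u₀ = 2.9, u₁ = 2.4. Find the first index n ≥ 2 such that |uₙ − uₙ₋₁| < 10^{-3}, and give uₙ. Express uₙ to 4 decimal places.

n = 5, uₙ = 2.6832

p(2.9) = 4.399000, p(2.4) = -4.616000
u₂ = 2.400000 − (-4.616000)·(-0.500000)/(-9.015000) = 2.656018;  |Δ| = 0.256018
p(2.656018) = -0.496963
u₃ = 2.656018 − (-0.496963)·(0.256018)/(4.119037) = 2.686906;  |Δ| = 0.030889
p(2.686906) = 0.068619
u₄ = 2.686906 − 0.068619·(0.030889)/(0.565582) = 2.683159;  |Δ| = 0.003748
p(2.683159) = -0.000816
u₅ = 2.683159 − (-0.000816)·(-0.003748)/(-0.069435) = 2.683203;  |Δ| = 0.000044
|u₅ − u₄| = 0.000044 < 10^{-3}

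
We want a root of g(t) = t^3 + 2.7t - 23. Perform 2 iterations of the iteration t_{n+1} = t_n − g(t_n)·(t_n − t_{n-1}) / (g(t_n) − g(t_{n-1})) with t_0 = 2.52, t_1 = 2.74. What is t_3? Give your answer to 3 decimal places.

g(2.52) = -0.19299, g(2.74) = 4.96882
t_2 = 2.74000 − 4.96882·(2.74000 − 2.52000) / (4.96882 − (-0.19299)) = 2.74000 − (1.09314)/(5.16182) = 2.52823
g(2.52823) = -0.01357
t_3 = 2.52823 − (-0.01357)·(2.52823 − 2.74000) / (-0.01357 − 4.96882) = 2.52823 − (0.00287)/(-4.98239) = 2.52880

2.529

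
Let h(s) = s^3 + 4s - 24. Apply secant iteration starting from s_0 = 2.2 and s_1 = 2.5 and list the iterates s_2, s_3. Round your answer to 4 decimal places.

2.4211, 2.4267

h(2.2) = -4.552000, h(2.5) = 1.625000
s_2 = 2.500000 − 1.625000·(2.500000 − 2.200000) / (1.625000 − (-4.552000)) = 2.500000 − (0.487500)/(6.177000) = 2.421078
h(2.421078) = -0.124248
s_3 = 2.421078 − (-0.124248)·(2.421078 − 2.500000) / (-0.124248 − 1.625000) = 2.421078 − (0.009806)/(-1.749248) = 2.426684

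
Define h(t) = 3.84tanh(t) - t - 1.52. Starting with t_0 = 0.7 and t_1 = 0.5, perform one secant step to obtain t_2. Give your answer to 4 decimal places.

0.6418

h(0.7) = 0.100772, h(0.5) = -0.245470
t_2 = 0.500000 − (-0.245470)·(0.500000 − 0.700000) / (-0.245470 − 0.100772) = 0.500000 − (0.049094)/(-0.346242) = 0.641791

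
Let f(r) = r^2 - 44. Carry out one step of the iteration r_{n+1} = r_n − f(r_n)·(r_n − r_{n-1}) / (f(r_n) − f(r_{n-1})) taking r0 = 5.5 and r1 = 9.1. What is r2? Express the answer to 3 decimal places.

f(5.5) = -13.75000, f(9.1) = 38.81000
r2 = 9.10000 − 38.81000·(9.10000 − 5.50000) / (38.81000 − (-13.75000)) = 9.10000 − (139.71600)/(52.56000) = 6.44178

6.442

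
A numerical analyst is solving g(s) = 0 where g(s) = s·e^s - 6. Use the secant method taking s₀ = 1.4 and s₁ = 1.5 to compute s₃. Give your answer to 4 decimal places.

g(1.4) = -0.322720, g(1.5) = 0.722534
s₂ = 1.500000 − 0.722534·(1.500000 − 1.400000) / (0.722534 − (-0.322720)) = 1.500000 − (0.072253)/(1.045254) = 1.430875
g(1.430875) = -0.015572
s₃ = 1.430875 − (-0.015572)·(1.430875 − 1.500000) / (-0.015572 − 0.722534) = 1.430875 − (0.001076)/(-0.738105) = 1.432333

1.4323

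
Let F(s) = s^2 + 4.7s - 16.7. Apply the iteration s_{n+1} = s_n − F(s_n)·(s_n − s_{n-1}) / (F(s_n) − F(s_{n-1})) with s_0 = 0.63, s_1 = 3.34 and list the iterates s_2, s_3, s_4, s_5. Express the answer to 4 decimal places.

2.1689, 2.3454, 2.3645, 2.3641

F(0.63) = -13.342100, F(3.34) = 10.153600
s_2 = 3.340000 − 10.153600·(3.340000 − 0.630000) / (10.153600 − (-13.342100)) = 3.340000 − (27.516256)/(23.495700) = 2.168881
F(2.168881) = -1.802213
s_3 = 2.168881 − (-1.802213)·(2.168881 − 3.340000) / (-1.802213 − 10.153600) = 2.168881 − (2.110605)/(-11.955813) = 2.345415
F(2.345415) = -0.175578
s_4 = 2.345415 − (-0.175578)·(2.345415 − 2.168881) / (-0.175578 − (-1.802213)) = 2.345415 − (-0.030995)/(1.626635) = 2.364470
F(2.364470) = 0.003727
s_5 = 2.364470 − 0.003727·(2.364470 − 2.345415) / (0.003727 − (-0.175578)) = 2.364470 − (0.000071)/(0.179305) = 2.364074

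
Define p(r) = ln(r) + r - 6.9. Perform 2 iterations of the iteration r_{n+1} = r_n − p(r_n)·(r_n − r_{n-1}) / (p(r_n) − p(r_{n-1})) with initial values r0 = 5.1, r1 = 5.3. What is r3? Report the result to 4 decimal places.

p(5.1) = -0.170759, p(5.3) = 0.067707
r2 = 5.300000 − 0.067707·(5.300000 − 5.100000) / (0.067707 − (-0.170759)) = 5.300000 − (0.013541)/(0.238466) = 5.243215
p(5.243215) = 0.000150
r3 = 5.243215 − 0.000150·(5.243215 − 5.300000) / (0.000150 − 0.067707) = 5.243215 − (-0.000008)/(-0.067557) = 5.243089

5.2431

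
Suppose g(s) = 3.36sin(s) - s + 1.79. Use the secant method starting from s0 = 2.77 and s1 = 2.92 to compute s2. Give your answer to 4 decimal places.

2.8270

g(2.77) = 0.240015, g(2.92) = -0.391527
s2 = 2.920000 − (-0.391527)·(2.920000 − 2.770000) / (-0.391527 − 0.240015) = 2.920000 − (-0.058729)/(-0.631543) = 2.827007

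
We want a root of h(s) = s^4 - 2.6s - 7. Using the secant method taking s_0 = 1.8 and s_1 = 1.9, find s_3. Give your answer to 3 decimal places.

1.854

h(1.8) = -1.18240, h(1.9) = 1.09210
s_2 = 1.90000 − 1.09210·(1.90000 − 1.80000) / (1.09210 − (-1.18240)) = 1.90000 − (0.10921)/(2.27450) = 1.85199
h(1.85199) = -0.05130
s_3 = 1.85199 − (-0.05130)·(1.85199 − 1.90000) / (-0.05130 − 1.09210) = 1.85199 − (0.00246)/(-1.14340) = 1.85414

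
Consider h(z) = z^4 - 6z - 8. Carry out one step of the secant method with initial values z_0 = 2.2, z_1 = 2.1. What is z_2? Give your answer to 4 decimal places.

h(2.2) = 2.225600, h(2.1) = -1.151900
z_2 = 2.100000 − (-1.151900)·(2.100000 − 2.200000) / (-1.151900 − 2.225600) = 2.100000 − (0.115190)/(-3.377500) = 2.134105

2.1341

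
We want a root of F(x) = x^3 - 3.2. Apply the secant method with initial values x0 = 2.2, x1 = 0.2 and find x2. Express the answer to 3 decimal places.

F(2.2) = 7.44800, F(0.2) = -3.19200
x2 = 0.20000 − (-3.19200)·(0.20000 − 2.20000) / (-3.19200 − 7.44800) = 0.20000 − (6.38400)/(-10.64000) = 0.80000

0.800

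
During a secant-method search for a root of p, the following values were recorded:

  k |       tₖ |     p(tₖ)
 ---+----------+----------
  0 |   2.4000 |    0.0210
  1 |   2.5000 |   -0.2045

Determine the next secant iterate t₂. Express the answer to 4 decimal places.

t₂ = 2.5000 − (-0.2045)·(2.5000 − 2.4000) / (-0.2045 − 0.0210)
   = 2.5000 − (-0.020450)/(-0.225500) = 2.409313

2.4093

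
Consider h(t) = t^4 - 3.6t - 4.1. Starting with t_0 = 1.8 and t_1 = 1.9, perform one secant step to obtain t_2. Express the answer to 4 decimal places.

h(1.8) = -0.082400, h(1.9) = 2.092100
t_2 = 1.900000 − 2.092100·(1.900000 − 1.800000) / (2.092100 − (-0.082400)) = 1.900000 − (0.209210)/(2.174500) = 1.803789

1.8038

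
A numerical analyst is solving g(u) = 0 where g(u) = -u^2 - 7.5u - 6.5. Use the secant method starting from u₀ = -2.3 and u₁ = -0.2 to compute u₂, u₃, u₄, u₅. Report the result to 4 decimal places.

g(-2.3) = 5.460000, g(-0.2) = -5.040000
u₂ = -0.200000 − (-5.040000)·(-0.200000 − (-2.300000)) / (-5.040000 − 5.460000) = -0.200000 − (-10.584000)/(-10.500000) = -1.208000
g(-1.208000) = 1.100736
u₃ = -1.208000 − 1.100736·(-1.208000 − (-0.200000)) / (1.100736 − (-5.040000)) = -1.208000 − (-1.109542)/(6.140736) = -1.027315
g(-1.027315) = 0.149484
u₄ = -1.027315 − 0.149484·(-1.027315 − (-1.208000)) / (0.149484 − 1.100736) = -1.027315 − (0.027010)/(-0.951252) = -0.998921
g(-0.998921) = -0.005937
u₅ = -0.998921 − (-0.005937)·(-0.998921 − (-1.027315)) / (-0.005937 − 0.149484) = -0.998921 − (-0.000169)/(-0.155420) = -1.000005

-1.2080, -1.0273, -0.9989, -1.0000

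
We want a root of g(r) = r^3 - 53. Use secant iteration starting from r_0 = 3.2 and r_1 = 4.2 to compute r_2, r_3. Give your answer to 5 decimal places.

3.68964, 3.74892

g(3.2) = -20.2320000, g(4.2) = 21.0880000
r_2 = 4.2000000 − 21.0880000·(4.2000000 − 3.2000000) / (21.0880000 − (-20.2320000)) = 4.2000000 − (21.0880000)/(41.3200000) = 3.6896418
g(3.6896418) = -2.7712206
r_3 = 3.6896418 − (-2.7712206)·(3.6896418 − 4.2000000) / (-2.7712206 − 21.0880000) = 3.6896418 − (1.4143151)/(-23.8592206) = 3.7489193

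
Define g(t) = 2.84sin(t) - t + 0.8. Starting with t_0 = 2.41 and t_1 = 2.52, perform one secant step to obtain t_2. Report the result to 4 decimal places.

2.4994

g(2.41) = 0.287278, g(2.52) = -0.066181
t_2 = 2.520000 − (-0.066181)·(2.520000 − 2.410000) / (-0.066181 − 0.287278) = 2.520000 − (-0.007280)/(-0.353459) = 2.499404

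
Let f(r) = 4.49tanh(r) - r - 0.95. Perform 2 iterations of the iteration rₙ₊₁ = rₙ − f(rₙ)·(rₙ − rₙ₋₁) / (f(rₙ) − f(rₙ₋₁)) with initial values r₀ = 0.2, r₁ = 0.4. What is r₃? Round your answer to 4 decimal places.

0.2813

f(0.2) = -0.263785, f(0.4) = 0.355971
r₂ = 0.400000 − 0.355971·(0.400000 − 0.200000) / (0.355971 − (-0.263785)) = 0.400000 − (0.071194)/(0.619756) = 0.285125
f(0.285125) = 0.011488
r₃ = 0.285125 − 0.011488·(0.285125 − 0.400000) / (0.011488 − 0.355971) = 0.285125 − (-0.001320)/(-0.344483) = 0.281295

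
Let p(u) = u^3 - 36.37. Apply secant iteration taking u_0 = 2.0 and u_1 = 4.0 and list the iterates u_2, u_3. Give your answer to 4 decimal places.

p(2.0) = -28.370000, p(4.0) = 27.630000
u_2 = 4.000000 − 27.630000·(4.000000 − 2.000000) / (27.630000 − (-28.370000)) = 4.000000 − (55.260000)/(56.000000) = 3.013214
p(3.013214) = -9.011640
u_3 = 3.013214 − (-9.011640)·(3.013214 − 4.000000) / (-9.011640 − 27.630000) = 3.013214 − (8.892558)/(-36.641640) = 3.255904

3.0132, 3.2559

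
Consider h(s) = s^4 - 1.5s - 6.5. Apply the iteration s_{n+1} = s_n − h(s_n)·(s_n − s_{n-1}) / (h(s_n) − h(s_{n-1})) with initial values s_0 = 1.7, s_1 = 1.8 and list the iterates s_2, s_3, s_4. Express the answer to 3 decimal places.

1.735, 1.737, 1.737

h(1.7) = -0.69790, h(1.8) = 1.29760
s_2 = 1.80000 − 1.29760·(1.80000 − 1.70000) / (1.29760 − (-0.69790)) = 1.80000 − (0.12976)/(1.99550) = 1.73497
h(1.73497) = -0.04156
s_3 = 1.73497 − (-0.04156)·(1.73497 − 1.80000) / (-0.04156 − 1.29760) = 1.73497 − (0.00270)/(-1.33916) = 1.73699
h(1.73699) = -0.00236
s_4 = 1.73699 − (-0.00236)·(1.73699 − 1.73497) / (-0.00236 − (-0.04156)) = 1.73699 − (0.00000)/(0.03920) = 1.73711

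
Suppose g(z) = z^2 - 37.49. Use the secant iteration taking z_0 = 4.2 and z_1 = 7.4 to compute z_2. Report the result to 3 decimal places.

5.911

g(4.2) = -19.85000, g(7.4) = 17.27000
z_2 = 7.40000 − 17.27000·(7.40000 − 4.20000) / (17.27000 − (-19.85000)) = 7.40000 − (55.26400)/(37.12000) = 5.91121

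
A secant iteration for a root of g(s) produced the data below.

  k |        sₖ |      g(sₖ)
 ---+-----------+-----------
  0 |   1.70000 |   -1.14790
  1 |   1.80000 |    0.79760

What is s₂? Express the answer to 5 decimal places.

s₂ = 1.80000 − 0.79760·(1.80000 − 1.70000) / (0.79760 − (-1.14790))
   = 1.80000 − (0.0797600)/(1.9455000) = 1.7590028

1.75900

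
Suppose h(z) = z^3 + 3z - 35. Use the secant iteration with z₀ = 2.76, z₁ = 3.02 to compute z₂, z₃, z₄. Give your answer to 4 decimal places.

h(2.76) = -5.695424, h(3.02) = 1.603608
z₂ = 3.020000 − 1.603608·(3.020000 − 2.760000) / (1.603608 − (-5.695424)) = 3.020000 − (0.416938)/(7.299032) = 2.962878
h(2.962878) = -0.101320
z₃ = 2.962878 − (-0.101320)·(2.962878 − 3.020000) / (-0.101320 − 1.603608) = 2.962878 − (0.005788)/(-1.704928) = 2.966272
h(2.966272) = -0.001632
z₄ = 2.966272 − (-0.001632)·(2.966272 − 2.962878) / (-0.001632 − (-0.101320)) = 2.966272 − (-0.000006)/(0.099688) = 2.966328

2.9629, 2.9663, 2.9663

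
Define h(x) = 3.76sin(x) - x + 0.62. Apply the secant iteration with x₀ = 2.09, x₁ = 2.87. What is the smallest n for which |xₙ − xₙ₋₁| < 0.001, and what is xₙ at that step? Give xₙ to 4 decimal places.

h(2.09) = 1.794487, h(2.87) = -1.241320
x₂ = 2.870000 − (-1.241320)·(0.780000)/(-3.035806) = 2.551064;  |Δ| = 0.318936
h(2.551064) = 0.162507
x₃ = 2.551064 − 0.162507·(-0.318936)/(1.403826) = 2.587984;  |Δ| = 0.036920
h(2.587984) = 0.008876
x₄ = 2.587984 − 0.008876·(0.036920)/(-0.153630) = 2.590117;  |Δ| = 0.002133
h(2.590117) = -0.000084
x₅ = 2.590117 − (-0.000084)·(0.002133)/(-0.008960) = 2.590097;  |Δ| = 0.000020
|x₅ − x₄| = 0.000020 < 0.001

n = 5, xₙ = 2.5901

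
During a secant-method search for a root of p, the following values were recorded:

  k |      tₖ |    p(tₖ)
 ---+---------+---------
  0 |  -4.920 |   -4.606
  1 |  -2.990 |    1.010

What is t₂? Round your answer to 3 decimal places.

-3.337

t₂ = -2.990 − 1.010·(-2.990 − (-4.920)) / (1.010 − (-4.606))
   = -2.990 − (1.94930)/(5.61600) = -3.33710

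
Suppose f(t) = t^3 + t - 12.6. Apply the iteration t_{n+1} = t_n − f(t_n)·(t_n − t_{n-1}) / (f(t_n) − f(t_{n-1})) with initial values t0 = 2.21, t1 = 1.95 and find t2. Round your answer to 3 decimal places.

2.181

f(2.21) = 0.40386, f(1.95) = -3.23513
t2 = 1.95000 − (-3.23513)·(1.95000 − 2.21000) / (-3.23513 − 0.40386) = 1.95000 − (0.84113)/(-3.63899) = 2.18114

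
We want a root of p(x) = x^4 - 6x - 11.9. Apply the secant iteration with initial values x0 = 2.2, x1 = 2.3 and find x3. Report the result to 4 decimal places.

2.2441

p(2.2) = -1.674400, p(2.3) = 2.284100
x2 = 2.300000 − 2.284100·(2.300000 − 2.200000) / (2.284100 − (-1.674400)) = 2.300000 − (0.228410)/(3.958500) = 2.242299
p(2.242299) = -0.073973
x3 = 2.242299 − (-0.073973)·(2.242299 − 2.300000) / (-0.073973 − 2.284100) = 2.242299 − (0.004268)/(-2.358073) = 2.244109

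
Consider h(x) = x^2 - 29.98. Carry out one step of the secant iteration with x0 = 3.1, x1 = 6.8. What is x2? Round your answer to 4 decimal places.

h(3.1) = -20.370000, h(6.8) = 16.260000
x2 = 6.800000 − 16.260000·(6.800000 − 3.100000) / (16.260000 − (-20.370000)) = 6.800000 − (60.162000)/(36.630000) = 5.157576

5.1576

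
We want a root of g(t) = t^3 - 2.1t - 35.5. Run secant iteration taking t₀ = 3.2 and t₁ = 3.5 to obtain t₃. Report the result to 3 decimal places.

g(3.2) = -9.45200, g(3.5) = 0.02500
t₂ = 3.50000 − 0.02500·(3.50000 − 3.20000) / (0.02500 − (-9.45200)) = 3.50000 − (0.00750)/(9.47700) = 3.49921
g(3.49921) = -0.00242
t₃ = 3.49921 − (-0.00242)·(3.49921 − 3.50000) / (-0.00242 − 0.02500) = 3.49921 − (0.00000)/(-0.02742) = 3.49928

3.499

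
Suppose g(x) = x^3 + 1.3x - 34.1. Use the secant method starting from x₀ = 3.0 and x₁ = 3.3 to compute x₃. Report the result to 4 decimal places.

g(3.0) = -3.200000, g(3.3) = 6.127000
x₂ = 3.300000 − 6.127000·(3.300000 − 3.000000) / (6.127000 − (-3.200000)) = 3.300000 − (1.838100)/(9.327000) = 3.102927
g(3.102927) = -0.190730
x₃ = 3.102927 − (-0.190730)·(3.102927 − 3.300000) / (-0.190730 − 6.127000) = 3.102927 − (0.037588)/(-6.317730) = 3.108877

3.1089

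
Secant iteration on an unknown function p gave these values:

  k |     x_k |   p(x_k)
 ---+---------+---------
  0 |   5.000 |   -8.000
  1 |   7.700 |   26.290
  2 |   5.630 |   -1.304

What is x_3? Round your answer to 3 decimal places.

5.728

x_3 = 5.630 − (-1.304)·(5.630 − 7.700) / (-1.304 − 26.290)
   = 5.630 − (2.69928)/(-27.59400) = 5.72782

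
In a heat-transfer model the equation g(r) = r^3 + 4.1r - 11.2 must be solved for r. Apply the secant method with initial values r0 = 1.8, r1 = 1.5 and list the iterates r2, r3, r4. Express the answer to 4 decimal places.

1.6363, 1.6459, 1.6453

g(1.8) = 2.012000, g(1.5) = -1.675000
r2 = 1.500000 − (-1.675000)·(1.500000 − 1.800000) / (-1.675000 − 2.012000) = 1.500000 − (0.502500)/(-3.687000) = 1.636290
g(1.636290) = -0.110139
r3 = 1.636290 − (-0.110139)·(1.636290 − 1.500000) / (-0.110139 − (-1.675000)) = 1.636290 − (-0.015011)/(1.564861) = 1.645882
g(1.645882) = 0.006692
r4 = 1.645882 − 0.006692·(1.645882 − 1.636290) / (0.006692 − (-0.110139)) = 1.645882 − (0.000064)/(0.116831) = 1.645333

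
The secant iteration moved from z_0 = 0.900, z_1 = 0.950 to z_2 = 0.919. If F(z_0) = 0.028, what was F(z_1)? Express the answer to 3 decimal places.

The secant line through (0.900, 0.028) and (0.950, F(z_1)) crosses zero at z_2 = 0.919.
So (0.900, 0.028), (0.950, F(z_1)), (0.919, 0) are collinear:
F(z_1) = 0.028 · (0.950 − 0.919) / (0.900 − 0.919) = 0.028 · (0.03100)/(-0.01900) = -0.04568

-0.046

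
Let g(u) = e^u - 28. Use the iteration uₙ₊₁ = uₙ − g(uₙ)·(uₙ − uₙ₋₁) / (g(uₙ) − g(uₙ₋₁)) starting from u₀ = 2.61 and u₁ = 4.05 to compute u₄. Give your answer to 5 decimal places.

3.34287

g(2.61) = -14.4009491, g(4.05) = 29.3974570
u₂ = 4.0500000 − 29.3974570·(4.0500000 − 2.6100000) / (29.3974570 − (-14.4009491)) = 4.0500000 − (42.3323381)/(43.7984062) = 3.0834731
g(3.0834731) = -6.1658973
u₃ = 3.0834731 − (-6.1658973)·(3.0834731 − 4.0500000) / (-6.1658973 − 29.3974570) = 3.0834731 − (5.9595057)/(-35.5633544) = 3.2510474
g(3.2510474) = -2.1826323
u₄ = 3.2510474 − (-2.1826323)·(3.2510474 − 3.0834731) / (-2.1826323 − (-6.1658973)) = 3.2510474 − (-0.3657532)/(3.9832650) = 3.3428699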